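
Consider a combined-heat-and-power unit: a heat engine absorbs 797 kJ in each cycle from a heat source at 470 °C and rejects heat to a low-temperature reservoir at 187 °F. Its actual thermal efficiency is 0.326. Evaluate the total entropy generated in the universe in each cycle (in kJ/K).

ΔS_univ ≈ 0.423 kJ/K

T_H = 470 °C → 470 + 273.15 = 743.15 K.
T_C = 187 °F → (187 − 32) × 5/9 = 86.11 °C = 359.26 K.
W = η·Q_H = 0.326 × 797 = 259.8 kJ, so Q_C = Q_H − W = 537.2 kJ.
Entropy balance on the reservoirs: −Q_H/T_H = -1.072 kJ/K, +Q_C/T_C = 1.495 kJ/K.
ΔS_univ = −Q_H/T_H + Q_C/T_C = 0.423 kJ/K (> 0, since η = 0.326 < η_Carnot = 0.517).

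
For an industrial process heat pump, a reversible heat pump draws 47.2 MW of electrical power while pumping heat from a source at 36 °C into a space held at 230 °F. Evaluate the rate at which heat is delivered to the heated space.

T_H = 230 °F → (230 − 32) × 5/9 = 110.00 °C = 383.15 K.
T_C = 36 °C → 36 + 273.15 = 309.15 K.
COP_HP = T_H/(T_H − T_C) = 383.15/74.00 = 5.1777.
Q_H = COP_HP · W = 5.1777 × 47.2 = 244 MW.

Q̇_H ≈ 244 MW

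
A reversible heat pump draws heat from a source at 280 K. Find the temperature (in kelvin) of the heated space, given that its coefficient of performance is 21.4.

T_H ≈ 293.7 K

COP_HP = T_H/(T_H − T_C) ⇒ T_H = T_C·COP_HP/(COP_HP − 1) = 280.00 × 21.4/(21.4 − 1) = 293.7 K.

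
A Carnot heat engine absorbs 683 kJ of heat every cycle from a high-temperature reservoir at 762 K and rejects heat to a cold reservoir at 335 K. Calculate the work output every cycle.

Since the cycle is reversible, η = 1 − T_C/T_H = 1 − 335.00/762.00 = 0.5604.
W = η·Q_H = 0.5604 × 683 = 383 kJ.

W ≈ 383 kJ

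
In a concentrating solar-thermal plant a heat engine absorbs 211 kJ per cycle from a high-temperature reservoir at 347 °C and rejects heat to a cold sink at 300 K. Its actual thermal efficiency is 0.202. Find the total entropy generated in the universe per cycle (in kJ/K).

ΔS_univ ≈ 0.221 kJ/K

T_H = 347 °C → 347 + 273.15 = 620.15 K.
W = η·Q_H = 0.202 × 211 = 42.62 kJ, so Q_C = Q_H − W = 168.4 kJ.
Entropy balance on the reservoirs: −Q_H/T_H = -0.3402 kJ/K, +Q_C/T_C = 0.5613 kJ/K.
ΔS_univ = −Q_H/T_H + Q_C/T_C = 0.221 kJ/K (> 0, since η = 0.202 < η_Carnot = 0.516).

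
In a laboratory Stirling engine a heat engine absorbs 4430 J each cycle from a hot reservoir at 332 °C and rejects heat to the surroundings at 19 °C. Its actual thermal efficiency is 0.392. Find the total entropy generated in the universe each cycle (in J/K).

T_H = 332 °C → 332 + 273.15 = 605.15 K.
T_C = 19 °C → 19 + 273.15 = 292.15 K.
W = η·Q_H = 0.392 × 4430 = 1737 J, so Q_C = Q_H − W = 2693 J.
The hot reservoir loses entropy Q_H/T_H = 4430/605.15 = 7.320 J/K; the cold reservoir gains Q_C/T_C = 2693/292.15 = 9.219 J/K.
ΔS_univ = −Q_H/T_H + Q_C/T_C = 1.90 J/K (> 0, since η = 0.392 < η_Carnot = 0.517).

ΔS_univ ≈ 1.90 J/K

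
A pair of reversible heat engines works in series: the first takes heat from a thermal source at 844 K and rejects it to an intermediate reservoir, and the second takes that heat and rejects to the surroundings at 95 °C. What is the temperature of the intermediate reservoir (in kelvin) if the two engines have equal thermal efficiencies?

T_C = 95 °C → 95 + 273.15 = 368.15 K.
Equal efficiencies require 1 − T_m/T_H = 1 − T_C/T_m, i.e. T_m/T_H = T_C/T_m, so T_m = √(T_H·T_C) = √(844.00 × 368.15) = 557 K.

T_m ≈ 557 K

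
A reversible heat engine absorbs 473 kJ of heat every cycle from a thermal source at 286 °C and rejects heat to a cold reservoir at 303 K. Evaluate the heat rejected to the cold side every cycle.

T_H = 286 °C → 286 + 273.15 = 559.15 K.
For a reversible engine, η = 1 − T_C/T_H = 1 − 303.00/559.15 = 0.4581.
For a reversible cycle Q_C/Q_H = T_C/T_H, so Q_C = 473 × 303.00/559.15 = 256 kJ.

Q_C ≈ 256 kJ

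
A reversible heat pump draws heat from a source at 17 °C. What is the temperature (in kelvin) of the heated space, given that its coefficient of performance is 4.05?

T_C = 17 °C → 17 + 273.15 = 290.15 K.
COP_HP = T_H/(T_H − T_C) ⇒ T_H = T_C·COP_HP/(COP_HP − 1) = 290.15 × 4.05/(4.05 − 1) = 385 K.

T_H ≈ 385 K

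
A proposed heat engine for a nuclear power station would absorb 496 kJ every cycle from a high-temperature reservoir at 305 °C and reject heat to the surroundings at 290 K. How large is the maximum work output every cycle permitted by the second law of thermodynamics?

W_max ≈ 247 kJ

T_H = 305 °C → 305 + 273.15 = 578.15 K.
The upper bound on efficiency is η_max = 1 − T_C/T_H = 1 − 290.00/578.15 = 0.4984.
W_max = η_max · Q_H = 0.4984 × 496 = 247 kJ.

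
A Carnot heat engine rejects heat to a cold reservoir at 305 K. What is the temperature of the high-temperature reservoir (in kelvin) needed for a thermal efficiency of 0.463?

T_H ≈ 568 K

From η = 1 − T_C/T_H, solving for T_H gives T_H = T_C/(1 − η) = 305.00/(1 − 0.463) = 568 K.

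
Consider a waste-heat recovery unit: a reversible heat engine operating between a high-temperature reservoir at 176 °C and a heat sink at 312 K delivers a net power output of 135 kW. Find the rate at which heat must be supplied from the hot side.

T_H = 176 °C → 176 + 273.15 = 449.15 K.
η_rev = 1 − T_C/T_H = 1 − 312.00/449.15 = 0.3054.
Q_H = W/η = 135/0.3054 = 442.1 kW.

Q̇_H ≈ 442.1 kW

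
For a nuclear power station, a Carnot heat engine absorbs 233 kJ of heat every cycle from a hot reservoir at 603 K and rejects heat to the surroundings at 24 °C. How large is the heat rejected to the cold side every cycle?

T_C = 24 °C → 24 + 273.15 = 297.15 K.
The Carnot efficiency is η = 1 − T_C/T_H = 1 − 297.15/603.00 = 0.5072.
For a reversible cycle Q_C/Q_H = T_C/T_H, so Q_C = 233 × 297.15/603.00 = 115 kJ.

Q_C ≈ 115 kJ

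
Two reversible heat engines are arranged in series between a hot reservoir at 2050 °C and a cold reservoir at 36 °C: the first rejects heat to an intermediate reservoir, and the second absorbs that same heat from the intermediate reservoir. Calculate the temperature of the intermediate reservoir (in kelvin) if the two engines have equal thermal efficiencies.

T_H = 2050 °C → 2050 + 273.15 = 2323.15 K.
T_C = 36 °C → 36 + 273.15 = 309.15 K.
Equal efficiencies require 1 − T_m/T_H = 1 − T_C/T_m, i.e. T_m/T_H = T_C/T_m, so T_m = √(T_H·T_C) = √(2323.15 × 309.15) = 847 K.

T_m ≈ 847 K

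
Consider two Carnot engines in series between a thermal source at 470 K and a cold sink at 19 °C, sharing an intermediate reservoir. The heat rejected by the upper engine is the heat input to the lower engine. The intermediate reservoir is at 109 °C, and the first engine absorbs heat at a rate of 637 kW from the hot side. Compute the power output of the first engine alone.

T_C = 19 °C → 19 + 273.15 = 292.15 K.
T_m = 109 °C → 109 + 273.15 = 382.15 K.
First-stage efficiency η₁ = 1 − T_m/T_H = 1 − 382.15/470.00 = 0.1869.
W₁ = η₁·Q_H = 0.1869 × 637 = 119 kW.

Ẇ₁ ≈ 119 kW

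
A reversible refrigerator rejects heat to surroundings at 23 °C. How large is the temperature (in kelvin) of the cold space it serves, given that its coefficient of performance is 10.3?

T_C ≈ 269.9 K

T_H = 23 °C → 23 + 273.15 = 296.15 K.
COP_R = T_C/(T_H − T_C) ⇒ T_C = T_H·COP_R/(1 + COP_R) = 296.15 × 10.3/(1 + 10.3) = 269.9 K.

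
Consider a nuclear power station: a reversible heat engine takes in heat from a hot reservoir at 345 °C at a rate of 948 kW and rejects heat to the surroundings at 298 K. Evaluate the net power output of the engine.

T_H = 345 °C → 345 + 273.15 = 618.15 K.
Carnot efficiency: η = 1 − T_C/T_H = 1 − 298.00/618.15 = 0.5179.
W = η·Q_H = 0.5179 × 948 = 491 kW.

Ẇ ≈ 491 kW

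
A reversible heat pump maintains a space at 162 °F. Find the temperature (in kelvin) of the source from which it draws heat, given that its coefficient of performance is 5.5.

T_H = 162 °F → (162 − 32) × 5/9 = 72.22 °C = 345.37 K.
COP_HP = T_H/(T_H − T_C) ⇒ T_C = T_H·(COP_HP − 1)/COP_HP = 345.37 × (5.5 − 1)/5.5 = 282.6 K.

T_C ≈ 282.6 K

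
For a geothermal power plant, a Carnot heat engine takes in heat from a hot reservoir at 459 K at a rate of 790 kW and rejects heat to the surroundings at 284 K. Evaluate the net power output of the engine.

For a reversible engine, η = 1 − T_C/T_H = 1 − 284.00/459.00 = 0.3813.
W = η·Q_H = 0.3813 × 790 = 301.2 kW.

Ẇ ≈ 301.2 kW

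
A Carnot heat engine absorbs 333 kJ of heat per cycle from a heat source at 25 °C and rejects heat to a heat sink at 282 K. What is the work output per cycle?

W ≈ 18.0 kJ

T_H = 25 °C → 25 + 273.15 = 298.15 K.
η_rev = 1 − T_C/T_H = 1 − 282.00/298.15 = 0.0542.
W = η·Q_H = 0.0542 × 333 = 18.0 kJ.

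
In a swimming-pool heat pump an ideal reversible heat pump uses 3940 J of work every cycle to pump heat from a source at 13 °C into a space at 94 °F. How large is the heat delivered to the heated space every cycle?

Q_H ≈ 56510 J

T_H = 94 °F → (94 − 32) × 5/9 = 34.44 °C = 307.59 K.
T_C = 13 °C → 13 + 273.15 = 286.15 K.
For a reversible heat pump, COP_HP = T_H/(T_H − T_C) = 307.59/21.44 = 14.3438.
Q_H = COP_HP · W = 14.3438 × 3940 = 56510 J.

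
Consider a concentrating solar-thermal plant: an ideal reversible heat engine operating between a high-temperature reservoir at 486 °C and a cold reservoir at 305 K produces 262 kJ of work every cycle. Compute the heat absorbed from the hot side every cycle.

T_H = 486 °C → 486 + 273.15 = 759.15 K.
The Carnot efficiency is η = 1 − T_C/T_H = 1 − 305.00/759.15 = 0.5982.
Q_H = W/η = 262/0.5982 = 438 kJ.

Q_H ≈ 438 kJ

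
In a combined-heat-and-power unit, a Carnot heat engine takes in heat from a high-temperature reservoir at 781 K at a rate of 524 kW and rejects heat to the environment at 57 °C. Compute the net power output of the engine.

Ẇ ≈ 302 kW

T_C = 57 °C → 57 + 273.15 = 330.15 K.
η_rev = 1 − T_C/T_H = 1 − 330.15/781.00 = 0.5773.
W = η·Q_H = 0.5773 × 524 = 302 kW.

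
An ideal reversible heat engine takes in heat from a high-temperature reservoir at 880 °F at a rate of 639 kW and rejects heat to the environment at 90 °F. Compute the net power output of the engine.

Ẇ ≈ 377 kW

T_H = 880 °F → (880 − 32) × 5/9 = 471.11 °C = 744.26 K.
T_C = 90 °F → (90 − 32) × 5/9 = 32.22 °C = 305.37 K.
Since the cycle is reversible, η = 1 − T_C/T_H = 1 − 305.37/744.26 = 0.5897.
W = η·Q_H = 0.5897 × 639 = 377 kW.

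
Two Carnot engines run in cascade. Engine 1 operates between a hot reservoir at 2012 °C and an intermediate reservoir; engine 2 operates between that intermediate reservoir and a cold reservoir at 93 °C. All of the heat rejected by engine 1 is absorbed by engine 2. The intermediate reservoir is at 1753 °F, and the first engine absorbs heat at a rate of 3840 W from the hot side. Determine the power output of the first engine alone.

T_H = 2012 °C → 2012 + 273.15 = 2285.15 K.
T_C = 93 °C → 93 + 273.15 = 366.15 K.
T_m = 1753 °F → (1753 − 32) × 5/9 = 956.11 °C = 1229.26 K.
First-stage efficiency η₁ = 1 − T_m/T_H = 1 − 1229.26/2285.15 = 0.4621.
W₁ = η₁·Q_H = 0.4621 × 3840 = 1774 W.

Ẇ₁ ≈ 1774 W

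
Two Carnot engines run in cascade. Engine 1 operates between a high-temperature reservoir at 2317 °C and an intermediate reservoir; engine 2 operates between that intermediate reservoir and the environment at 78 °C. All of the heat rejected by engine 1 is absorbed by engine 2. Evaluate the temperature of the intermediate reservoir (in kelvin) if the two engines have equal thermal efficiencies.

T_H = 2317 °C → 2317 + 273.15 = 2590.15 K.
T_C = 78 °C → 78 + 273.15 = 351.15 K.
Equal efficiencies require 1 − T_m/T_H = 1 − T_C/T_m, i.e. T_m/T_H = T_C/T_m, so T_m = √(T_H·T_C) = √(2590.15 × 351.15) = 953.7 K.

T_m ≈ 953.7 K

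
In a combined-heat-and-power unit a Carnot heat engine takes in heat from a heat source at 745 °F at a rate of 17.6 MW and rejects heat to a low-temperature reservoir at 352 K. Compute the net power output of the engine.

T_H = 745 °F → (745 − 32) × 5/9 = 396.11 °C = 669.26 K.
Carnot efficiency: η = 1 − T_C/T_H = 1 − 352.00/669.26 = 0.4740.
W = η·Q_H = 0.4740 × 17.6 = 8.34 MW.

Ẇ ≈ 8.34 MW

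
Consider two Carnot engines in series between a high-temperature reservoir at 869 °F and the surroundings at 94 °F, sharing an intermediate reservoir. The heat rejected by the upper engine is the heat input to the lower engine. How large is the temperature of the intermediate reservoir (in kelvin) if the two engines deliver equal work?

T_H = 869 °F → (869 − 32) × 5/9 = 465.00 °C = 738.15 K.
T_C = 94 °F → (94 − 32) × 5/9 = 34.44 °C = 307.59 K.
For reversible stages Q_m = Q_H·(T_m/T_H). Setting W₁ = Q_H(1 − T_m/T_H) equal to W₂ = Q_m(1 − T_C/T_m) = Q_H·(T_m − T_C)/T_H gives T_H − T_m = T_m − T_C, so T_m = (T_H + T_C)/2 = (738.15 + 307.59)/2 = 522.9 K.

T_m ≈ 522.9 K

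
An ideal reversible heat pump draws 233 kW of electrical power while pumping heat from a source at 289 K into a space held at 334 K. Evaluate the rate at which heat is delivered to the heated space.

Q̇_H ≈ 1729 kW

The Carnot heat-pump COP is COP_HP = T_H/(T_H − T_C) = 334.00/45.00 = 7.4222.
Q_H = COP_HP · W = 7.4222 × 233 = 1729 kW.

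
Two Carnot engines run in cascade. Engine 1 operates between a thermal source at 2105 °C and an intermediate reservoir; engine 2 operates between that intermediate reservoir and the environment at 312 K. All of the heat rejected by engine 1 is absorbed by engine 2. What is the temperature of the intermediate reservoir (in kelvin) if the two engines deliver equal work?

T_m ≈ 1350 K

T_H = 2105 °C → 2105 + 273.15 = 2378.15 K.
For reversible stages Q_m = Q_H·(T_m/T_H). Setting W₁ = Q_H(1 − T_m/T_H) equal to W₂ = Q_m(1 − T_C/T_m) = Q_H·(T_m − T_C)/T_H gives T_H − T_m = T_m − T_C, so T_m = (T_H + T_C)/2 = (2378.15 + 312.00)/2 = 1350 K.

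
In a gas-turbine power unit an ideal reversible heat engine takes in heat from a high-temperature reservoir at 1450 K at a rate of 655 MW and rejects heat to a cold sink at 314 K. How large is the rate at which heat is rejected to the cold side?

Q̇_C ≈ 142 MW

Since the cycle is reversible, η = 1 − T_C/T_H = 1 − 314.00/1450.00 = 0.7834.
For a reversible cycle Q_C/Q_H = T_C/T_H, so Q_C = 655 × 314.00/1450.00 = 142 MW.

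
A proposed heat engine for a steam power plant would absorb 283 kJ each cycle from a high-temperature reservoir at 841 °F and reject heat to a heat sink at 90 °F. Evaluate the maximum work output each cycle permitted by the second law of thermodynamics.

W_max ≈ 163 kJ

T_H = 841 °F → (841 − 32) × 5/9 = 449.44 °C = 722.59 K.
T_C = 90 °F → (90 − 32) × 5/9 = 32.22 °C = 305.37 K.
The upper bound on efficiency is η_max = 1 − T_C/T_H = 1 − 305.37/722.59 = 0.5774.
W_max = η_max · Q_H = 0.5774 × 283 = 163 kJ.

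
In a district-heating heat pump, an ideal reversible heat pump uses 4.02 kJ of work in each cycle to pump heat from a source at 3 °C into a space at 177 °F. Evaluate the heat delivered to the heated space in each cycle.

Q_H ≈ 18.3 kJ

T_H = 177 °F → (177 − 32) × 5/9 = 80.56 °C = 353.71 K.
T_C = 3 °C → 3 + 273.15 = 276.15 K.
For a reversible heat pump, COP_HP = T_H/(T_H − T_C) = 353.71/77.56 = 4.5607.
Q_H = COP_HP · W = 4.5607 × 4.02 = 18.3 kJ.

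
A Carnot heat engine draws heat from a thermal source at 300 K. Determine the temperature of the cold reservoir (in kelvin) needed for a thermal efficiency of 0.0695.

T_C ≈ 279 K

From η = 1 − T_C/T_H, T_C = T_H·(1 − η) = 300.00 × (1 − 0.0695) = 279 K.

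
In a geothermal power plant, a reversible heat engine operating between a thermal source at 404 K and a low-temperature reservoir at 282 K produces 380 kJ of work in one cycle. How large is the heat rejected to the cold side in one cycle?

For a reversible engine, η = 1 − T_C/T_H = 1 − 282.00/404.00 = 0.3020.
Since Q_C/Q_H = T_C/T_H and Q_H = W/η, Q_C = W·T_C/(T_H − T_C) = 380 × 282.00/122.00 = 878.4 kJ.

Q_C ≈ 878.4 kJ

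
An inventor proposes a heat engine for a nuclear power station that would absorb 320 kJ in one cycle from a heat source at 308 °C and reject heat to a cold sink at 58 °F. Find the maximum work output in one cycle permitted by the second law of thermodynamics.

T_H = 308 °C → 308 + 273.15 = 581.15 K.
T_C = 58 °F → (58 − 32) × 5/9 = 14.44 °C = 287.59 K.
The second-law ceiling is the Carnot efficiency, η_max = 1 − T_C/T_H = 1 − 287.59/581.15 = 0.5051.
W_max = η_max · Q_H = 0.5051 × 320 = 161.6 kJ.

W_max ≈ 161.6 kJ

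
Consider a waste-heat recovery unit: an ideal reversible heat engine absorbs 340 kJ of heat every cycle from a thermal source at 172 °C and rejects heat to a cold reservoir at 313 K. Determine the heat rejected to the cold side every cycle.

Q_C ≈ 239 kJ

T_H = 172 °C → 172 + 273.15 = 445.15 K.
Since the cycle is reversible, η = 1 − T_C/T_H = 1 − 313.00/445.15 = 0.2969.
For a reversible cycle Q_C/Q_H = T_C/T_H, so Q_C = 340 × 313.00/445.15 = 239 kJ.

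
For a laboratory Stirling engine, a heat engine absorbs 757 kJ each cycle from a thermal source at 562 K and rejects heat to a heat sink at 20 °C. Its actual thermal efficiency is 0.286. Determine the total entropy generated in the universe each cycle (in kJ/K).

ΔS_univ ≈ 0.497 kJ/K

T_C = 20 °C → 20 + 273.15 = 293.15 K.
W = η·Q_H = 0.286 × 757 = 216.5 kJ, so Q_C = Q_H − W = 540.5 kJ.
Entropy balance on the reservoirs: −Q_H/T_H = -1.347 kJ/K, +Q_C/T_C = 1.844 kJ/K.
ΔS_univ = −Q_H/T_H + Q_C/T_C = 0.497 kJ/K (> 0, since η = 0.286 < η_Carnot = 0.478).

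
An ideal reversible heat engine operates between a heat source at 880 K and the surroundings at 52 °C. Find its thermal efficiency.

T_C = 52 °C → 52 + 273.15 = 325.15 K.
The Carnot efficiency is η = 1 − T_C/T_H = 1 − 325.15/880.00 = 0.631.

η ≈ 0.631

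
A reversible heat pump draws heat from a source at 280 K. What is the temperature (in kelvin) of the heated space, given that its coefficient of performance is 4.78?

T_H ≈ 354 K

COP_HP = T_H/(T_H − T_C) ⇒ T_H = T_C·COP_HP/(COP_HP − 1) = 280.00 × 4.78/(4.78 − 1) = 354 K.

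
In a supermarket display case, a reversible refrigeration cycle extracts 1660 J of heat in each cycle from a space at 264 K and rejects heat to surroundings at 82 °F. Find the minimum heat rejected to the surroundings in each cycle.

T_H = 82 °F → (82 − 32) × 5/9 = 27.78 °C = 300.93 K.
For a reversible cycle Q_H/Q_C = T_H/T_C, so Q_H = Q_C·T_H/T_C = 1660 × 300.93/264.00 = 1890 J.

Q_H ≈ 1890 J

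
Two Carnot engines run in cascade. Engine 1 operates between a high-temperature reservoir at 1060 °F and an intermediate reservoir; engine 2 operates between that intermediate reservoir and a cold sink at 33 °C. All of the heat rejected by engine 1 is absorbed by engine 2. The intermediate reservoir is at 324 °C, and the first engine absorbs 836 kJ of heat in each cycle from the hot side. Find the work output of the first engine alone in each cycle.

T_H = 1060 °F → (1060 − 32) × 5/9 = 571.11 °C = 844.26 K.
T_C = 33 °C → 33 + 273.15 = 306.15 K.
T_m = 324 °C → 324 + 273.15 = 597.15 K.
First-stage efficiency η₁ = 1 − T_m/T_H = 1 − 597.15/844.26 = 0.2927.
W₁ = η₁·Q_H = 0.2927 × 836 = 245 kJ.

W₁ ≈ 245 kJ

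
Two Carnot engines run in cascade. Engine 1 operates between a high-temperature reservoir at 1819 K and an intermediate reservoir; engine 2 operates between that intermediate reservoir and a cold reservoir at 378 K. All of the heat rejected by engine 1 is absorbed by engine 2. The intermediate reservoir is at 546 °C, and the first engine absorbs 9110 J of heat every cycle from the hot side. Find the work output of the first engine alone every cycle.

W₁ ≈ 5007 J

T_m = 546 °C → 546 + 273.15 = 819.15 K.
First-stage efficiency η₁ = 1 − T_m/T_H = 1 − 819.15/1819.00 = 0.5497.
W₁ = η₁·Q_H = 0.5497 × 9110 = 5007 J.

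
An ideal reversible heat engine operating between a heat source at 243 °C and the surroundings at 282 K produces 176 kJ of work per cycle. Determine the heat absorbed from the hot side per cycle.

Q_H ≈ 388.0 kJ

T_H = 243 °C → 243 + 273.15 = 516.15 K.
The Carnot efficiency is η = 1 − T_C/T_H = 1 − 282.00/516.15 = 0.4536.
Q_H = W/η = 176/0.4536 = 388.0 kJ.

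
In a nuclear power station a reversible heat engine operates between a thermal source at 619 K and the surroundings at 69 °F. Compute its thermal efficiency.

η ≈ 0.526

T_C = 69 °F → (69 − 32) × 5/9 = 20.56 °C = 293.71 K.
η_rev = 1 − T_C/T_H = 1 − 293.71/619.00 = 0.526.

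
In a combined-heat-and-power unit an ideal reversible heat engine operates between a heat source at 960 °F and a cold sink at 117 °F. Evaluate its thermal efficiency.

η ≈ 0.594

T_H = 960 °F → (960 − 32) × 5/9 = 515.56 °C = 788.71 K.
T_C = 117 °F → (117 − 32) × 5/9 = 47.22 °C = 320.37 K.
Carnot efficiency: η = 1 − T_C/T_H = 1 − 320.37/788.71 = 0.594.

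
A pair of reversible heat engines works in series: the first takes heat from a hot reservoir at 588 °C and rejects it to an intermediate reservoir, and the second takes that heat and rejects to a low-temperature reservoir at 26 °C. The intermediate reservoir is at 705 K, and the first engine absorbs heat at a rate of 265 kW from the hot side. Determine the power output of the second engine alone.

Ẇ₂ ≈ 125 kW

T_H = 588 °C → 588 + 273.15 = 861.15 K.
T_C = 26 °C → 26 + 273.15 = 299.15 K.
Heat entering the second stage: Q_m = Q_H·(T_m/T_H) = 265 × 705.00/861.15 = 217 kW.
Second-stage efficiency η₂ = 1 − T_C/T_m = 1 − 299.15/705.00 = 0.5757, so W₂ = η₂·Q_m = 125 kW.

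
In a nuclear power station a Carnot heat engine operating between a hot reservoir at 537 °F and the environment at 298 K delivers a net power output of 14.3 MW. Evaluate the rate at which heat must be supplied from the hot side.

T_H = 537 °F → (537 − 32) × 5/9 = 280.56 °C = 553.71 K.
For a reversible engine, η = 1 − T_C/T_H = 1 − 298.00/553.71 = 0.4618.
Q_H = W/η = 14.3/0.4618 = 30.97 MW.

Q̇_H ≈ 30.97 MW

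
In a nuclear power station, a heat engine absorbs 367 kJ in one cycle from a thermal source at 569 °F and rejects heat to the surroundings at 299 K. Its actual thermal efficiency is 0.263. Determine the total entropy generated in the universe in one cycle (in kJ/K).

T_H = 569 °F → (569 − 32) × 5/9 = 298.33 °C = 571.48 K.
W = η·Q_H = 0.263 × 367 = 96.52 kJ, so Q_C = Q_H − W = 270.5 kJ.
Entropy balance on the reservoirs: −Q_H/T_H = -0.6422 kJ/K, +Q_C/T_C = 0.9046 kJ/K.
ΔS_univ = −Q_H/T_H + Q_C/T_C = 0.262 kJ/K (> 0, since η = 0.263 < η_Carnot = 0.477).

ΔS_univ ≈ 0.262 kJ/K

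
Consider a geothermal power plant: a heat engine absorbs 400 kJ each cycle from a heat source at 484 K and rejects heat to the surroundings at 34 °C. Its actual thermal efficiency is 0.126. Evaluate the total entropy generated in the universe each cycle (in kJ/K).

ΔS_univ ≈ 0.3118 kJ/K

T_C = 34 °C → 34 + 273.15 = 307.15 K.
W = η·Q_H = 0.126 × 400 = 50.40 kJ, so Q_C = Q_H − W = 349.6 kJ.
The hot reservoir loses entropy Q_H/T_H = 400/484.00 = 0.8264 kJ/K; the cold reservoir gains Q_C/T_C = 349.6/307.15 = 1.138 kJ/K.
ΔS_univ = −Q_H/T_H + Q_C/T_C = 0.3118 kJ/K (> 0, since η = 0.126 < η_Carnot = 0.365).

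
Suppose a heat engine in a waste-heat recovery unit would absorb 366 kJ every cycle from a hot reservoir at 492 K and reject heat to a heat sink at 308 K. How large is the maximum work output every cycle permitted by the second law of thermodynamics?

W_max ≈ 137 kJ

No engine can exceed the Carnot limit: η_max = 1 − T_C/T_H = 1 − 308.00/492.00 = 0.3740.
W_max = η_max · Q_H = 0.3740 × 366 = 137 kJ.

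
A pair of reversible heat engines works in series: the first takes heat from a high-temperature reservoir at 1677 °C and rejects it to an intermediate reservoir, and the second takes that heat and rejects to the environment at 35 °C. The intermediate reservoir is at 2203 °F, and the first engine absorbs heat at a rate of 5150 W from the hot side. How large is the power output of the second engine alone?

Ẇ₂ ≈ 3093 W

T_H = 1677 °C → 1677 + 273.15 = 1950.15 K.
T_C = 35 °C → 35 + 273.15 = 308.15 K.
T_m = 2203 °F → (2203 − 32) × 5/9 = 1206.11 °C = 1479.26 K.
Heat entering the second stage: Q_m = Q_H·(T_m/T_H) = 5150 × 1479.26/1950.15 = 3906 W.
Second-stage efficiency η₂ = 1 − T_C/T_m = 1 − 308.15/1479.26 = 0.7917, so W₂ = η₂·Q_m = 3093 W.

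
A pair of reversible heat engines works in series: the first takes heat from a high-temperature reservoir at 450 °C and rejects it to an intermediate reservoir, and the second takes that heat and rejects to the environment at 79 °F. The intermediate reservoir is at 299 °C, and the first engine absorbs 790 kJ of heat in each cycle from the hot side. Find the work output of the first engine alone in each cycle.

W₁ ≈ 165.0 kJ

T_H = 450 °C → 450 + 273.15 = 723.15 K.
T_C = 79 °F → (79 − 32) × 5/9 = 26.11 °C = 299.26 K.
T_m = 299 °C → 299 + 273.15 = 572.15 K.
First-stage efficiency η₁ = 1 − T_m/T_H = 1 − 572.15/723.15 = 0.2088.
W₁ = η₁·Q_H = 0.2088 × 790 = 165.0 kJ.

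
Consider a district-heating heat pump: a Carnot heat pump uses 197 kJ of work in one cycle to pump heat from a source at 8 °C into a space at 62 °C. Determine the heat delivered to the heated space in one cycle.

Q_H ≈ 1223 kJ

T_H = 62 °C → 62 + 273.15 = 335.15 K.
T_C = 8 °C → 8 + 273.15 = 281.15 K.
Reversible heating COP: COP_HP = T_H/(T_H − T_C) = 335.15/54.00 = 6.2065.
Q_H = COP_HP · W = 6.2065 × 197 = 1223 kJ.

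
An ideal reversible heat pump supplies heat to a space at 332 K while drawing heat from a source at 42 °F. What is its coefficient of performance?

T_C = 42 °F → (42 − 32) × 5/9 = 5.56 °C = 278.71 K.
COP_HP = T_H/(T_H − T_C) = 332.00/(332.00 − 278.71) = 6.23.

COP_HP ≈ 6.23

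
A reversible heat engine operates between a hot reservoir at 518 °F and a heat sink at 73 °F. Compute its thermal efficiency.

T_H = 518 °F → (518 − 32) × 5/9 = 270.00 °C = 543.15 K.
T_C = 73 °F → (73 − 32) × 5/9 = 22.78 °C = 295.93 K.
The Carnot efficiency is η = 1 − T_C/T_H = 1 − 295.93/543.15 = 0.4552.

η ≈ 0.4552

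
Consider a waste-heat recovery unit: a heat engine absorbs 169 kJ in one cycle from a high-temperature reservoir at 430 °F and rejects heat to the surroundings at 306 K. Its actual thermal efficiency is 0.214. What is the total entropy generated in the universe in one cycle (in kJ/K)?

ΔS_univ ≈ 0.0922 kJ/K

T_H = 430 °F → (430 − 32) × 5/9 = 221.11 °C = 494.26 K.
W = η·Q_H = 0.214 × 169 = 36.17 kJ, so Q_C = Q_H − W = 132.8 kJ.
Entropy balance on the reservoirs: −Q_H/T_H = -0.3419 kJ/K, +Q_C/T_C = 0.4341 kJ/K.
ΔS_univ = −Q_H/T_H + Q_C/T_C = 0.0922 kJ/K (> 0, since η = 0.214 < η_Carnot = 0.381).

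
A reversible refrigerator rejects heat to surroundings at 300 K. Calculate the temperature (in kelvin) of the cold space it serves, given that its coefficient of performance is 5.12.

COP_R = T_C/(T_H − T_C) ⇒ T_C = T_H·COP_R/(1 + COP_R) = 300.00 × 5.12/(1 + 5.12) = 251 K.

T_C ≈ 251 K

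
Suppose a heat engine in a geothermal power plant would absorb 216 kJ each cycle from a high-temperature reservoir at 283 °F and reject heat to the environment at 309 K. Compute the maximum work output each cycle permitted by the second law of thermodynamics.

T_H = 283 °F → (283 − 32) × 5/9 = 139.44 °C = 412.59 K.
The second-law ceiling is the Carnot efficiency, η_max = 1 − T_C/T_H = 1 − 309.00/412.59 = 0.2511.
W_max = η_max · Q_H = 0.2511 × 216 = 54.23 kJ.

W_max ≈ 54.23 kJ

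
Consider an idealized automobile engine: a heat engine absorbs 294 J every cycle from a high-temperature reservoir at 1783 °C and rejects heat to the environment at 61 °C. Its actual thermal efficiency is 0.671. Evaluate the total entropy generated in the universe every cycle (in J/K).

ΔS_univ ≈ 0.146 J/K

T_H = 1783 °C → 1783 + 273.15 = 2056.15 K.
T_C = 61 °C → 61 + 273.15 = 334.15 K.
W = η·Q_H = 0.671 × 294 = 197.3 J, so Q_C = Q_H − W = 96.73 J.
The hot reservoir loses entropy Q_H/T_H = 294/2056.15 = 0.1430 J/K; the cold reservoir gains Q_C/T_C = 96.73/334.15 = 0.2895 J/K.
ΔS_univ = −Q_H/T_H + Q_C/T_C = 0.146 J/K (> 0, since η = 0.671 < η_Carnot = 0.837).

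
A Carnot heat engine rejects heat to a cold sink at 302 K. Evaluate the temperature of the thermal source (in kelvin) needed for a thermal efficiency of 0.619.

T_H ≈ 793 K

From η = 1 − T_C/T_H, solving for T_H gives T_H = T_C/(1 − η) = 302.00/(1 − 0.619) = 793 K.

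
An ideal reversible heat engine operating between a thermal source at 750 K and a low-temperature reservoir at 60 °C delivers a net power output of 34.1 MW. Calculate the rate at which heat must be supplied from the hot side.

T_C = 60 °C → 60 + 273.15 = 333.15 K.
For a reversible engine, η = 1 − T_C/T_H = 1 − 333.15/750.00 = 0.5558.
Q_H = W/η = 34.1/0.5558 = 61.35 MW.

Q̇_H ≈ 61.35 MW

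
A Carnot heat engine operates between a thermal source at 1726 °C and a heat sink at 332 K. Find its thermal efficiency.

η ≈ 0.834

T_H = 1726 °C → 1726 + 273.15 = 1999.15 K.
η_rev = 1 − T_C/T_H = 1 − 332.00/1999.15 = 0.834.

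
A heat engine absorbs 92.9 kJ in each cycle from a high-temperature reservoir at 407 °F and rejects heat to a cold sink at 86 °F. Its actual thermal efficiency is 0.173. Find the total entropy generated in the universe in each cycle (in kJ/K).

T_H = 407 °F → (407 − 32) × 5/9 = 208.33 °C = 481.48 K.
T_C = 86 °F → (86 − 32) × 5/9 = 30.00 °C = 303.15 K.
W = η·Q_H = 0.173 × 92.9 = 16.07 kJ, so Q_C = Q_H − W = 76.83 kJ.
The hot reservoir loses entropy Q_H/T_H = 92.9/481.48 = 0.1929 kJ/K; the cold reservoir gains Q_C/T_C = 76.83/303.15 = 0.2534 kJ/K.
ΔS_univ = −Q_H/T_H + Q_C/T_C = 0.0605 kJ/K (> 0, since η = 0.173 < η_Carnot = 0.370).

ΔS_univ ≈ 0.0605 kJ/K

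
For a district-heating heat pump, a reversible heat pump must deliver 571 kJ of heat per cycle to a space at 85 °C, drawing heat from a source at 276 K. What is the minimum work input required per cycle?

W_in ≈ 131.0 kJ

T_H = 85 °C → 85 + 273.15 = 358.15 K.
For a reversible heat pump, COP_HP = T_H/(T_H − T_C) = 358.15/82.15 = 4.3597.
W = Q_H/COP_HP = 571/4.3597 = 131.0 kJ.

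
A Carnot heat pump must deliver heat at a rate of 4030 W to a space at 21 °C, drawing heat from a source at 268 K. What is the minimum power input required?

T_H = 21 °C → 21 + 273.15 = 294.15 K.
Reversible heating COP: COP_HP = T_H/(T_H − T_C) = 294.15/26.15 = 11.2486.
W = Q_H/COP_HP = 4030/11.2486 = 358.3 W.

Ẇ_in ≈ 358.3 W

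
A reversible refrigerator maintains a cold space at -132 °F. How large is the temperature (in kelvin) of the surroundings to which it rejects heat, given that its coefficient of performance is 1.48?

T_C = -132 °F → (-132 − 32) × 5/9 = -91.11 °C = 182.04 K.
COP_R = T_C/(T_H − T_C) ⇒ T_H = T_C·(1 + 1/COP_R) = 182.04 × (1 + 1/1.48) = 305.0 K.

T_H ≈ 305.0 K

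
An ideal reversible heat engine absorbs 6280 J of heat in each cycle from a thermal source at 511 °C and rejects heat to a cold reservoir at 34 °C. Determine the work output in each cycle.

T_H = 511 °C → 511 + 273.15 = 784.15 K.
T_C = 34 °C → 34 + 273.15 = 307.15 K.
Carnot efficiency: η = 1 − T_C/T_H = 1 − 307.15/784.15 = 0.6083.
W = η·Q_H = 0.6083 × 6280 = 3820 J.

W ≈ 3820 J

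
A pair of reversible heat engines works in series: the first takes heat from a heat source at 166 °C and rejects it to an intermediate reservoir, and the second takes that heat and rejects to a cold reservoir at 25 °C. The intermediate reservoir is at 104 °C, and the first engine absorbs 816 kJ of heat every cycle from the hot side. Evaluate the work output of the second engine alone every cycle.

T_H = 166 °C → 166 + 273.15 = 439.15 K.
T_C = 25 °C → 25 + 273.15 = 298.15 K.
T_m = 104 °C → 104 + 273.15 = 377.15 K.
Heat entering the second stage: Q_m = Q_H·(T_m/T_H) = 816 × 377.15/439.15 = 701 kJ.
Second-stage efficiency η₂ = 1 − T_C/T_m = 1 − 298.15/377.15 = 0.2095, so W₂ = η₂·Q_m = 147 kJ.

W₂ ≈ 147 kJ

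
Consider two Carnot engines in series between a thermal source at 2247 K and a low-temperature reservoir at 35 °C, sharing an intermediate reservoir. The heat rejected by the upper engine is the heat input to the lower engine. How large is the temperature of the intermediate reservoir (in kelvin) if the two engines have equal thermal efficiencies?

T_C = 35 °C → 35 + 273.15 = 308.15 K.
Equal efficiencies require 1 − T_m/T_H = 1 − T_C/T_m, i.e. T_m/T_H = T_C/T_m, so T_m = √(T_H·T_C) = √(2247.00 × 308.15) = 832 K.

T_m ≈ 832 K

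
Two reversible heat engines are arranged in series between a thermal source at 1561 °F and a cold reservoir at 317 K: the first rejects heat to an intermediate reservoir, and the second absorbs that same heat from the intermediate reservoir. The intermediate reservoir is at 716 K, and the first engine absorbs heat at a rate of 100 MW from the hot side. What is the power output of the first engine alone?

Ẇ₁ ≈ 36.22 MW

T_H = 1561 °F → (1561 − 32) × 5/9 = 849.44 °C = 1122.59 K.
First-stage efficiency η₁ = 1 − T_m/T_H = 1 − 716.00/1122.59 = 0.3622.
W₁ = η₁·Q_H = 0.3622 × 100 = 36.22 MW.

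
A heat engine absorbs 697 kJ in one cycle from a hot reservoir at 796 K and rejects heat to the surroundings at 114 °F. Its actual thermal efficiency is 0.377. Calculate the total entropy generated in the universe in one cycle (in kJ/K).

T_C = 114 °F → (114 − 32) × 5/9 = 45.56 °C = 318.71 K.
W = η·Q_H = 0.377 × 697 = 262.8 kJ, so Q_C = Q_H − W = 434.2 kJ.
The hot reservoir loses entropy Q_H/T_H = 697/796.00 = 0.8756 kJ/K; the cold reservoir gains Q_C/T_C = 434.2/318.71 = 1.362 kJ/K.
ΔS_univ = −Q_H/T_H + Q_C/T_C = 0.4869 kJ/K (> 0, since η = 0.377 < η_Carnot = 0.600).

ΔS_univ ≈ 0.4869 kJ/K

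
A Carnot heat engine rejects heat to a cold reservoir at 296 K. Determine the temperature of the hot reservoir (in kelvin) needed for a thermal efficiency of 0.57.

From η = 1 − T_C/T_H, solving for T_H gives T_H = T_C/(1 − η) = 296.00/(1 − 0.57) = 688.4 K.

T_H ≈ 688.4 K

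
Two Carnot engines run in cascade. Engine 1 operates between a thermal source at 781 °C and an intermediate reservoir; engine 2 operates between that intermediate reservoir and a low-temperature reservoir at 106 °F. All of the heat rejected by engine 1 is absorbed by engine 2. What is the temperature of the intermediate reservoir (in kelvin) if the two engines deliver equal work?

T_H = 781 °C → 781 + 273.15 = 1054.15 K.
T_C = 106 °F → (106 − 32) × 5/9 = 41.11 °C = 314.26 K.
For reversible stages Q_m = Q_H·(T_m/T_H). Setting W₁ = Q_H(1 − T_m/T_H) equal to W₂ = Q_m(1 − T_C/T_m) = Q_H·(T_m − T_C)/T_H gives T_H − T_m = T_m − T_C, so T_m = (T_H + T_C)/2 = (1054.15 + 314.26)/2 = 684.2 K.

T_m ≈ 684.2 K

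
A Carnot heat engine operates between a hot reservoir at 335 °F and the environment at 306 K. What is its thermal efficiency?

T_H = 335 °F → (335 − 32) × 5/9 = 168.33 °C = 441.48 K.
η_rev = 1 − T_C/T_H = 1 − 306.00/441.48 = 0.3069.

η ≈ 0.3069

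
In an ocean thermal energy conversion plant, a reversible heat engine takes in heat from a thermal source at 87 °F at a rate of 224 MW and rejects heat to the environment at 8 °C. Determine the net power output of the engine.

T_H = 87 °F → (87 − 32) × 5/9 = 30.56 °C = 303.71 K.
T_C = 8 °C → 8 + 273.15 = 281.15 K.
The Carnot efficiency is η = 1 − T_C/T_H = 1 − 281.15/303.71 = 0.0743.
W = η·Q_H = 0.0743 × 224 = 16.6 MW.

Ẇ ≈ 16.6 MW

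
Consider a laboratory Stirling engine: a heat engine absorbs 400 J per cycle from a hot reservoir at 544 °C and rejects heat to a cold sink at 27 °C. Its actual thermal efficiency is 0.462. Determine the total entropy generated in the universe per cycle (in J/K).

T_H = 544 °C → 544 + 273.15 = 817.15 K.
T_C = 27 °C → 27 + 273.15 = 300.15 K.
W = η·Q_H = 0.462 × 400 = 184.8 J, so Q_C = Q_H − W = 215.2 J.
Reservoir entropy changes: ΔS_H = −Q_H/T_H = −400/817.15 = -0.4895 J/K and ΔS_C = +Q_C/T_C = 215.2/300.15 = 0.7170 J/K.
ΔS_univ = −Q_H/T_H + Q_C/T_C = 0.227 J/K (> 0, since η = 0.462 < η_Carnot = 0.633).

ΔS_univ ≈ 0.227 J/K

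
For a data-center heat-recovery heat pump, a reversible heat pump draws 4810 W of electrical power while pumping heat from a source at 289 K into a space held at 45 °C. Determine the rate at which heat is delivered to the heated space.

Q̇_H ≈ 52500 W

T_H = 45 °C → 45 + 273.15 = 318.15 K.
The Carnot heat-pump COP is COP_HP = T_H/(T_H − T_C) = 318.15/29.15 = 10.9142.
Q_H = COP_HP · W = 10.9142 × 4810 = 52500 W.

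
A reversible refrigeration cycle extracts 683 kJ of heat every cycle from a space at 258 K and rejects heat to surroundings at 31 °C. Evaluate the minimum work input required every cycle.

T_H = 31 °C → 31 + 273.15 = 304.15 K.
COP_R = T_C/(T_H − T_C) = 258.00/46.15 = 5.5905.
W = Q_C/COP_R = 683/5.5905 = 122.2 kJ.

W_in ≈ 122.2 kJ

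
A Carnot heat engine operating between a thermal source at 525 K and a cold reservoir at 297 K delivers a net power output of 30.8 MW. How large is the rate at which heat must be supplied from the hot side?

Carnot efficiency: η = 1 − T_C/T_H = 1 − 297.00/525.00 = 0.4343.
Q_H = W/η = 30.8/0.4343 = 70.9 MW.

Q̇_H ≈ 70.9 MW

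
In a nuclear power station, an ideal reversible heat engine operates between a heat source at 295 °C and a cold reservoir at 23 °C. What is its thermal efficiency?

T_H = 295 °C → 295 + 273.15 = 568.15 K.
T_C = 23 °C → 23 + 273.15 = 296.15 K.
Since the cycle is reversible, η = 1 − T_C/T_H = 1 − 296.15/568.15 = 0.479.

η ≈ 0.479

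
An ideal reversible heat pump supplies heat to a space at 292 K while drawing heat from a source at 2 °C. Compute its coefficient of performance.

COP_HP ≈ 17.33

T_C = 2 °C → 2 + 273.15 = 275.15 K.
Reversible heating COP: COP_HP = T_H/(T_H − T_C) = 292.00/(292.00 − 275.15) = 17.33.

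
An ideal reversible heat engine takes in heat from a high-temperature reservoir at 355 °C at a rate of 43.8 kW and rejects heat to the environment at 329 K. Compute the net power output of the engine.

Ẇ ≈ 20.86 kW

T_H = 355 °C → 355 + 273.15 = 628.15 K.
η_rev = 1 − T_C/T_H = 1 − 329.00/628.15 = 0.4762.
W = η·Q_H = 0.4762 × 43.8 = 20.86 kW.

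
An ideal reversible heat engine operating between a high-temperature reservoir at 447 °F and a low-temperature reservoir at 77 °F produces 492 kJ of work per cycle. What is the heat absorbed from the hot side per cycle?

T_H = 447 °F → (447 − 32) × 5/9 = 230.56 °C = 503.71 K.
T_C = 77 °F → (77 − 32) × 5/9 = 25.00 °C = 298.15 K.
Since the cycle is reversible, η = 1 − T_C/T_H = 1 − 298.15/503.71 = 0.4081.
Q_H = W/η = 492/0.4081 = 1210 kJ.

Q_H ≈ 1210 kJ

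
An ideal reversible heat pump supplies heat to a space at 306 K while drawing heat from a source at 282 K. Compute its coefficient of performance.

COP_HP ≈ 12.75

For a reversible heat pump, COP_HP = T_H/(T_H − T_C) = 306.00/(306.00 − 282.00) = 12.75.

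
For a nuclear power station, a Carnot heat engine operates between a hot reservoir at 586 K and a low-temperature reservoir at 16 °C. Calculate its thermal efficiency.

η ≈ 0.5066

T_C = 16 °C → 16 + 273.15 = 289.15 K.
For a reversible engine, η = 1 − T_C/T_H = 1 − 289.15/586.00 = 0.5066.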